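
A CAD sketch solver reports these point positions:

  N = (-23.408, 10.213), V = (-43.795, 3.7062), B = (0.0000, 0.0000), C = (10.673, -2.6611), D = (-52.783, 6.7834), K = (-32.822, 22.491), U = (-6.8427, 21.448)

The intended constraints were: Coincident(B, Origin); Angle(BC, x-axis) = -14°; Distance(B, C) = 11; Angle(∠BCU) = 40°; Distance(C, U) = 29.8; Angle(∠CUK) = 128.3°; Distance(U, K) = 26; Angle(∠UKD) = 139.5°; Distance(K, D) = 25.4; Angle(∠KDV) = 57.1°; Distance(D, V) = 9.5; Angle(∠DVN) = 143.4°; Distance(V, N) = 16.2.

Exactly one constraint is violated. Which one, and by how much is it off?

Distance(V, N) = 16.2 — off by 5.20.

B = (0.00, 0.00) ✓; BC at -14.00° ✓; |BC| = 11.00 ✓; ∠BCU = 40.00° ✓; |CU| = 29.80 ✓; ∠CUK = 128.3° ✓; |UK| = 26.00 ✓; ∠UKD = 139.5° ✓; |KD| = 25.40 ✓; ∠KDV = 57.10° ✓; |DV| = 9.500 ✓; ∠DVN = 143.4° ✓; |VN| = 21.40 ✗.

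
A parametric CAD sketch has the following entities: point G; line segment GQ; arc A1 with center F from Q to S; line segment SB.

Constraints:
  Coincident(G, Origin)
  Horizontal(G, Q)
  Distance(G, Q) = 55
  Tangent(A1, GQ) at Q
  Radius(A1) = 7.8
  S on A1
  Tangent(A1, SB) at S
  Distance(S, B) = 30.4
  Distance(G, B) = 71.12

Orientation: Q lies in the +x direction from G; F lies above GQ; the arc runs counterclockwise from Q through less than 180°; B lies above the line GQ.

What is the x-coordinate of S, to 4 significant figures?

62.76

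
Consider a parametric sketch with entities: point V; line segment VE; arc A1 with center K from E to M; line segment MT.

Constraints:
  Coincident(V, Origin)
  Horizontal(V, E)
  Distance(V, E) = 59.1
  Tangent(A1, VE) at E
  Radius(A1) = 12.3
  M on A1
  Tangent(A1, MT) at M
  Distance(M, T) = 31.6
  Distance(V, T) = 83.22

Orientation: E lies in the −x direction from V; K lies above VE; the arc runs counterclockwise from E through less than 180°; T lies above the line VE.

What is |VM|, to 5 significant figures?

53.799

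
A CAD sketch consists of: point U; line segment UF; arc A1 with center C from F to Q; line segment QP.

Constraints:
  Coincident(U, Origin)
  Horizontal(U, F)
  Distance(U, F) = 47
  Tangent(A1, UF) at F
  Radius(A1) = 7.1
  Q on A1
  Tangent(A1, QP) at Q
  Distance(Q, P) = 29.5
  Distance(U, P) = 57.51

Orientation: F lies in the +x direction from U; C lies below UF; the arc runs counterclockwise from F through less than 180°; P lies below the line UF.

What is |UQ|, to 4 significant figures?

40.76

Checks: |CQ| = 7.100 ✓; ∠(CQ, QP) = 90.00° ✓; |QP| = 29.50 ✓; |UP| = 57.51 ✓.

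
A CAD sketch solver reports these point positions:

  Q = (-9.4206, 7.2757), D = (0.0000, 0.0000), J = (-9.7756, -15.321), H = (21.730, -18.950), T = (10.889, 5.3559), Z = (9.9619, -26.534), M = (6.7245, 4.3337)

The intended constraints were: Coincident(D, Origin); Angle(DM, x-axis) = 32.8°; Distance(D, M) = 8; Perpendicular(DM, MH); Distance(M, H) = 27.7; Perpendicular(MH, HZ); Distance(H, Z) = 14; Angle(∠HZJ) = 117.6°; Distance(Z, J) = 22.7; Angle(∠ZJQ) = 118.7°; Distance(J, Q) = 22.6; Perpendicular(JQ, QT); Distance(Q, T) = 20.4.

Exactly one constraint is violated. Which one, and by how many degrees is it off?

Perpendicular(JQ, QT) — off by 4.50°.

D = (0.00, 0.00) ✓; DM at 32.80° ✓; |DM| = 8.000 ✓; ∠(DM, MH) = 90.00° ✓; |MH| = 27.70 ✓; ∠(MH, HZ) = 90.00° ✓; |HZ| = 14.00 ✓; ∠HZJ = 117.6° ✓; |ZJ| = 22.70 ✓; ∠ZJQ = 118.7° ✓; |JQ| = 22.60 ✓; ∠(JQ, QT) = 94.50° ✗; |QT| = 20.40 ✓.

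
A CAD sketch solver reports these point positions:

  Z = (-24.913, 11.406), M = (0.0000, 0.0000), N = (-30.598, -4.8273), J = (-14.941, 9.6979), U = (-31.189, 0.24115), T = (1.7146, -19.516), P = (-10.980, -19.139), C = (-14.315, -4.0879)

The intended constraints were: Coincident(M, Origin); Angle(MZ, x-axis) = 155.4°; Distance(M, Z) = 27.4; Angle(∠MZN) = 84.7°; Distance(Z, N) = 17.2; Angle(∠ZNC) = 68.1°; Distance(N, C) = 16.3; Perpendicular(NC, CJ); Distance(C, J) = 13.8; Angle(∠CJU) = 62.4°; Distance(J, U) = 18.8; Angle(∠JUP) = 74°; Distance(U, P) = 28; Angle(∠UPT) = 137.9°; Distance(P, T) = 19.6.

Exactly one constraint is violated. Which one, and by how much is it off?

Distance(P, T) = 19.6 — off by 6.90.

M = (0.00, 0.00) ✓; MZ at 155.4° ✓; |MZ| = 27.40 ✓; ∠MZN = 84.70° ✓; |ZN| = 17.20 ✓; ∠ZNC = 68.10° ✓; |NC| = 16.30 ✓; ∠(NC, CJ) = 90.00° ✓; |CJ| = 13.80 ✓; ∠CJU = 62.40° ✓; |JU| = 18.80 ✓; ∠JUP = 74.00° ✓; |UP| = 28.00 ✓; ∠UPT = 137.9° ✓; |PT| = 12.70 ✗.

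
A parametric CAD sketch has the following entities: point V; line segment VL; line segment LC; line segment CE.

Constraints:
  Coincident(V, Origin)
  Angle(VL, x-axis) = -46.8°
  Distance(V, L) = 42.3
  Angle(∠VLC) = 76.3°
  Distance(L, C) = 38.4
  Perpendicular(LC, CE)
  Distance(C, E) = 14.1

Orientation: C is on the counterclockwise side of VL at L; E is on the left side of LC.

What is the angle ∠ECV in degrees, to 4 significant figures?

34.63°

V is at the origin; VL runs at -46.8° with length 42.3, so L = 42.3·(cos -46.8°, sin -46.8°) = (28.96, -30.84). ∠VLC = 76.3°, so LC runs at -46.8° + (180° − 76.3°) = 56.90° from the x-axis; with |LC| = 38.4, C = L + 38.4·(cos 56.90°, sin 56.90°) = (49.93, 1.333). LC is perpendicular to CE; with |CE| = 14.1 on the left of LC, E = C + 14.1·(-0.8377, 0.5461) = (38.11, 9.033). Then cos ∠ECV = CE·CV / (|CE||CV|), giving 34.63°.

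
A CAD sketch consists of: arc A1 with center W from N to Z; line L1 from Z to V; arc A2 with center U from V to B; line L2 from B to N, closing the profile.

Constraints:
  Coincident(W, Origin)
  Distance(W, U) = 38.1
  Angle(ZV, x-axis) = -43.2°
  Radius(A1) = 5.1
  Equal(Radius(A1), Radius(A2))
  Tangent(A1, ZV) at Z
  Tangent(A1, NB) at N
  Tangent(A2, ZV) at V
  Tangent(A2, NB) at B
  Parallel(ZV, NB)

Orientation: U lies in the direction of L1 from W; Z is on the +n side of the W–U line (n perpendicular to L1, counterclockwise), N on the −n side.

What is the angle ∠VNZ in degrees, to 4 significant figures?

75.01°

The slot axis is L1's direction at -43.2°, so u = (cos -43.2°, sin -43.2°) = (0.7290, -0.6845) and n = (−sin -43.2°, cos -43.2°) = (0.6845, 0.7290). W is at the origin and U lies 38.1 along u from W, so U = 38.1·u = (27.77, -26.08). Tangency of A1 to both parallel lines with radius 5.1 puts Z and N at W ± 5.1·n: Z = (3.491, 3.718), N = (-3.491, -3.718). Equal radii place V and B the same way about U: V = U + 5.1·n = (31.26, -22.36), B = U − 5.1·n = (24.28, -29.80). Then cos ∠VNZ = NV·NZ / (|NV||NZ|), giving 75.01°.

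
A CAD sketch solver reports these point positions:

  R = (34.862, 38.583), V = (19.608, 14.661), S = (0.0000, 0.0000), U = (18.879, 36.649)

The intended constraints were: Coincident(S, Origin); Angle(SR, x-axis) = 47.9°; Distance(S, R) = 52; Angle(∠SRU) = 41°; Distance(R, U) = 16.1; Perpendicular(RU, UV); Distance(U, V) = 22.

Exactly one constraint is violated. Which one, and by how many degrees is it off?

Perpendicular(RU, UV) — off by 5.00°.

S = (0.00, 0.00) ✓; SR at 47.90° ✓; |SR| = 52.00 ✓; ∠SRU = 41.00° ✓; |RU| = 16.10 ✓; ∠(RU, UV) = 85.00° ✗; |UV| = 22.00 ✓.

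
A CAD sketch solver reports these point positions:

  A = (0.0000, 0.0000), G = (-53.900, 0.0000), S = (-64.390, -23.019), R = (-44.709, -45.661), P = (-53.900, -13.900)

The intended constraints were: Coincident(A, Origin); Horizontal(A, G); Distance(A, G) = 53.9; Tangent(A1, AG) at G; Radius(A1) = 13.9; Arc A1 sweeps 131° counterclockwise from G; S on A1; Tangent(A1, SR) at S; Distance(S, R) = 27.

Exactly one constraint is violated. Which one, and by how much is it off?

Distance(S, R) = 27 — off by 3.00.

A = (0.00, 0.00) ✓; A.y = 0.00, G.y = 0.00 ✓; |AG| = 53.90 ✓; ∠(PG, GA) = 90.00° ✓; |PG| = 13.90 ✓; bearing(P→S) − bearing(P→G) = 131.0° ✓; |PS| = 13.90 ✓; ∠(PS, SR) = 90.00° ✓; |SR| = 30.00 ✗.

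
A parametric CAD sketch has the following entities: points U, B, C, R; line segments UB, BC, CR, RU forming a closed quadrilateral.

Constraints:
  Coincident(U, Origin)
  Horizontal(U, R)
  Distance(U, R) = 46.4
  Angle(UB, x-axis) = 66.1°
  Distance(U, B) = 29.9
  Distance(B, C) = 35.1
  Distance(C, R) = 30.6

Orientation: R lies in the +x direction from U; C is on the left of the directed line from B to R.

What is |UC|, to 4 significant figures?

56.13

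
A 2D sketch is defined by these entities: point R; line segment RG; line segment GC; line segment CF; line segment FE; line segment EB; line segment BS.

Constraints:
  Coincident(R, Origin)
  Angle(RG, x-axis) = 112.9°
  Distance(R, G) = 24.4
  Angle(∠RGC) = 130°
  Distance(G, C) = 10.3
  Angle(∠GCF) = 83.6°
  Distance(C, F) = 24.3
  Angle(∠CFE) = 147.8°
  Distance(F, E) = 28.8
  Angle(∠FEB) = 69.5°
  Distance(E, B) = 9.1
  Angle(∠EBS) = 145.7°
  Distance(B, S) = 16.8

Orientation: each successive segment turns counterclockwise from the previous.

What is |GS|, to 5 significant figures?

26.171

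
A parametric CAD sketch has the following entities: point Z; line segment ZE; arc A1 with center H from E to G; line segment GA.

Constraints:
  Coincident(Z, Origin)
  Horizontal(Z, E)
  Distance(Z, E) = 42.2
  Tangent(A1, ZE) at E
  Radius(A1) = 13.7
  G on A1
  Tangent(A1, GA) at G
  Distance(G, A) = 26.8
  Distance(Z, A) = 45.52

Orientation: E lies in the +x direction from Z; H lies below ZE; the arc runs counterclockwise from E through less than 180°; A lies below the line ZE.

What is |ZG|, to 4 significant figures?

30.94

Checks: ∠(HE, EZ) = 90.00° ✓; |HE| = 13.70 ✓; |HG| = 13.70 ✓; ∠(HG, GA) = 90.00° ✓; |GA| = 26.80 ✓; |ZA| = 45.52 ✓.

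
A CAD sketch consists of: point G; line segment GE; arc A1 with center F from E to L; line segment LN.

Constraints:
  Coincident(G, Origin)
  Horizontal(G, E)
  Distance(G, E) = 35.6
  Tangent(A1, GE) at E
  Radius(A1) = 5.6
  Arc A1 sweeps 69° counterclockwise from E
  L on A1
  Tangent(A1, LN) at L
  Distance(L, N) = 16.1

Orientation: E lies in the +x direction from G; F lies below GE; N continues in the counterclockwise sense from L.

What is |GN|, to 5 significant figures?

30.856

G is at the origin; G and E share the same y with |GE| = 35.6 and E on the +x side, so E = (35.600, 0.0000). A1 meets GE tangentially, so FE is at right angles to GE, so F = E + (0, -5.6) = (35.600, -5.6000). On A1, E sits at bearing 90° from F; a 69° counterclockwise sweep puts L at bearing 159°, so L = F + 5.6·(cos 159°, sin 159°) = (30.372, -3.5931). Tangency of A1 to LN means the radius FL is perpendicular to LN, so LN runs along (−sin 159°, cos 159°); with |LN| = 16.1, N = (24.602, -18.624). Then |GN| = |N − G| = 30.856.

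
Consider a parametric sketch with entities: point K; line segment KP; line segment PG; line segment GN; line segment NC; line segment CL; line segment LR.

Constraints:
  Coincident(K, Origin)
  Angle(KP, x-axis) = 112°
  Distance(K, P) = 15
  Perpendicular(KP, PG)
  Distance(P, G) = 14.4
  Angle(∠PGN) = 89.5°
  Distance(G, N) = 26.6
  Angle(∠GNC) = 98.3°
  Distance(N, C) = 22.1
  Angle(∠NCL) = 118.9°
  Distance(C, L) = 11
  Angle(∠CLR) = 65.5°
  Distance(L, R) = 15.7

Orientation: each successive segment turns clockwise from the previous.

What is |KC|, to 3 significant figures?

16.5

K is at the origin; KP runs at 112.0° with length 15.0, so P = (-5.62, 13.9). The perpendicularity gives PG at right angles to KP, so PG runs at 22.0°; with |PG| = 14.4, G = (7.73, 19.3). ∠PGN = 89.5° gives GN at -68.5° from the x-axis; with |GN| = 26.6, N = (17.5, -5.45). ∠GNC = 98.3° gives NC at -150° from the x-axis; with |NC| = 22.1, C = (-1.70, -16.4). Then |KC| = |C − K| = 16.5.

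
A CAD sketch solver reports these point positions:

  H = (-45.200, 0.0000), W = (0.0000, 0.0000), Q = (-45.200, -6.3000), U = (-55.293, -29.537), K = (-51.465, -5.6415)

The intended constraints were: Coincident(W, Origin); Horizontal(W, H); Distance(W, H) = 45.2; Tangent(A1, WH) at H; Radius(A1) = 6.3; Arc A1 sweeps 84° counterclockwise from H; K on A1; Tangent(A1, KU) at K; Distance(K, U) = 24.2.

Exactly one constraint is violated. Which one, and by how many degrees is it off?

Tangent(A1, KU) at K — off by 3.10°.

W = (0.00, 0.00) ✓; W.y = 0.00, H.y = 0.00 ✓; |WH| = 45.20 ✓; ∠(QH, HW) = 90.00° ✓; |QH| = 6.300 ✓; bearing(Q→K) − bearing(Q→H) = 84.00° ✓; |QK| = 6.300 ✓; ∠(QK, KU) = 93.10° ✗; |KU| = 24.20 ✓.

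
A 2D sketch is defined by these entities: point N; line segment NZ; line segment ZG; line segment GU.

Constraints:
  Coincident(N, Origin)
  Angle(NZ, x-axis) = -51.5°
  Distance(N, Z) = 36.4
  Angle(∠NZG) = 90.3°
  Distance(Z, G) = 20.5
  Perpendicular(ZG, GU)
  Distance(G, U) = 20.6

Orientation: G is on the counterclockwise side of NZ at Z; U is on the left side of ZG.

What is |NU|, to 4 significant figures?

26.03

N is at the origin; NZ runs at -51.5° with length 36.4, so Z = 36.4·(cos -51.5°, sin -51.5°) = (22.66, -28.49). ∠NZG = 90.3°, so ZG runs at -51.5° + (180° − 90.3°) = 38.20° from the x-axis; with |ZG| = 20.5, G = Z + 20.5·(cos 38.20°, sin 38.20°) = (38.77, -15.81). ZG is perpendicular to GU; with |GU| = 20.6 on the left of ZG, U = G + 20.6·(-0.6184, 0.7859) = (26.03, 0.3791). Then |NU| = |U − N| = 26.03.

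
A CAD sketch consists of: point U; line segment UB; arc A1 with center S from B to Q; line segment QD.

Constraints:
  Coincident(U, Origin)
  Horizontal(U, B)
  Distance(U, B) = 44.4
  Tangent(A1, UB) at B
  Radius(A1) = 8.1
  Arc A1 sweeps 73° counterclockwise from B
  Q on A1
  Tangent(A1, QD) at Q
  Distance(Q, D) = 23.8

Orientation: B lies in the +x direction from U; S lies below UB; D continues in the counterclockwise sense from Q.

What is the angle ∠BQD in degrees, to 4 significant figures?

143.5°

On A1, B sits at bearing 90° from S; a 73° counterclockwise sweep puts Q at bearing 163°, so Q = S + 8.1·(cos 163°, sin 163°) = (36.65, -5.732). Tangency of A1 to QD means the radius SQ is perpendicular to QD, so QD runs along (−sin 163°, cos 163°); with |QD| = 23.8, D = (29.70, -28.49). Then cos ∠BQD = QB·QD / (|QB||QD|), giving 143.5°.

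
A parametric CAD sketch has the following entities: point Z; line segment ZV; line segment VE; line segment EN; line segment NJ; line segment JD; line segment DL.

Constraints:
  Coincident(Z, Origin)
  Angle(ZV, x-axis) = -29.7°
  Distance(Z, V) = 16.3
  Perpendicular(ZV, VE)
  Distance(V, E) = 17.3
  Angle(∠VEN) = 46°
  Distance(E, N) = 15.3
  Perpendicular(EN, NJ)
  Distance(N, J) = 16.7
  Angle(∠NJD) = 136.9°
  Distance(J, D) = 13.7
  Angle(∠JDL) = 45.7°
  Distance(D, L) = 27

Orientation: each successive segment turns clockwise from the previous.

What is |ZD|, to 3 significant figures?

31.2

Z is at the origin; ZV runs at -29.7° with length 16.3, so V = (14.2, -8.08). The perpendicularity gives VE at right angles to ZV, so VE runs at -120°; with |VE| = 17.3, E = (5.59, -23.1). ∠VEN = 46.0° gives EN at 106° from the x-axis; with |EN| = 15.3, N = (1.29, -8.42). EN is perpendicular to NJ, so NJ runs at 16.3°; with |NJ| = 16.7, J = (17.3, -3.73). ∠NJD = 136.9° gives JD at -26.8° from the x-axis; with |JD| = 13.7, D = (29.6, -9.91). Then |ZD| = |D − Z| = 31.2.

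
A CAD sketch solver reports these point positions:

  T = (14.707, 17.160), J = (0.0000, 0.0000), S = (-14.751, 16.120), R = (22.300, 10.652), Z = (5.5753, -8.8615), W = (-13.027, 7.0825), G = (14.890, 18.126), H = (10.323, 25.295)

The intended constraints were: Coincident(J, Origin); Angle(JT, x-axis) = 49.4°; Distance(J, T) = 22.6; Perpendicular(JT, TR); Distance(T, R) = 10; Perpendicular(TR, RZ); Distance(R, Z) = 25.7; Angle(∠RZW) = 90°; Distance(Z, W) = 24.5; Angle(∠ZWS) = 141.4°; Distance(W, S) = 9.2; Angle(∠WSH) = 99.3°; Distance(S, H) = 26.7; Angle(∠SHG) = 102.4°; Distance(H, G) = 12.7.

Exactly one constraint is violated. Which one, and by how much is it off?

Distance(H, G) = 12.7 — off by 4.20.

J = (0.00, 0.00) ✓; JT at 49.40° ✓; |JT| = 22.60 ✓; ∠(JT, TR) = 90.00° ✓; |TR| = 10.00 ✓; ∠(TR, RZ) = 90.00° ✓; |RZ| = 25.70 ✓; ∠RZW = 90.00° ✓; |ZW| = 24.50 ✓; ∠ZWS = 141.4° ✓; |WS| = 9.200 ✓; ∠WSH = 99.30° ✓; |SH| = 26.70 ✓; ∠SHG = 102.4° ✓; |HG| = 8.500 ✗.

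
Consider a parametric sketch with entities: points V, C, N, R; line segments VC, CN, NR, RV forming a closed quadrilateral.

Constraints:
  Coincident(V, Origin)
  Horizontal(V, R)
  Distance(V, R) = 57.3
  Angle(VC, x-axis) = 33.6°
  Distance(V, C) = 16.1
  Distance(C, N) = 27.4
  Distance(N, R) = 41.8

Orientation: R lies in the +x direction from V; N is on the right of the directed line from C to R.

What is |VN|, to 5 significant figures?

26.396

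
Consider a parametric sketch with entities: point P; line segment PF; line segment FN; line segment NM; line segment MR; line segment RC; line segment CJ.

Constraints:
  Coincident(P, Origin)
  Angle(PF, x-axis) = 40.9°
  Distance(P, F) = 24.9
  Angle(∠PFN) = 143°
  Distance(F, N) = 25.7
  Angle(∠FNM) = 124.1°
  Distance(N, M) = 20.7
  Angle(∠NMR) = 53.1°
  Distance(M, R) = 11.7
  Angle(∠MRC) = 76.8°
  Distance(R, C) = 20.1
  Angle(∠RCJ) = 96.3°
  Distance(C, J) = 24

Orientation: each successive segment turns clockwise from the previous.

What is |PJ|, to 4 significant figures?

75.95

P is at the origin; PF runs at 40.9° with length 24.9, so F = (18.82, 16.30). ∠PFN = 143.0° gives FN at 3.900° from the x-axis; with |FN| = 25.7, N = (44.46, 18.05). ∠FNM = 124.1° gives NM at -52.00° from the x-axis; with |NM| = 20.7, M = (57.21, 1.739). ∠NMR = 53.1° gives MR at -178.9° from the x-axis; with |MR| = 11.7, R = (45.51, 1.515). ∠MRC = 76.8° gives RC at 77.90° from the x-axis; with |RC| = 20.1, C = (49.72, 21.17). ∠RCJ = 96.3° gives CJ at -5.800° from the x-axis; with |CJ| = 24.0, J = (73.60, 18.74). Then |PJ| = |J − P| = 75.95.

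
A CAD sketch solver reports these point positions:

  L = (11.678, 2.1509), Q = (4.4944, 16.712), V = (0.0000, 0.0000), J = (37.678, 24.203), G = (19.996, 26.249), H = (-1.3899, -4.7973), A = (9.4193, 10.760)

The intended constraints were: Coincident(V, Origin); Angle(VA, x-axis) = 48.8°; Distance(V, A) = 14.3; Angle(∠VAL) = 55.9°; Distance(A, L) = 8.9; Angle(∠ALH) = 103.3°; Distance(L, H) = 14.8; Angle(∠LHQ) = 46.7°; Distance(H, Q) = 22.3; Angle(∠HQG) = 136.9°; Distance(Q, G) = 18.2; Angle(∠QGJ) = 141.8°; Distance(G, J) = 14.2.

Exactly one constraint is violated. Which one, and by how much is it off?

Distance(G, J) = 14.2 — off by 3.60.

V = (0.00, 0.00) ✓; VA at 48.80° ✓; |VA| = 14.30 ✓; ∠VAL = 55.90° ✓; |AL| = 8.900 ✓; ∠ALH = 103.3° ✓; |LH| = 14.80 ✓; ∠LHQ = 46.70° ✓; |HQ| = 22.30 ✓; ∠HQG = 136.9° ✓; |QG| = 18.20 ✓; ∠QGJ = 141.8° ✓; |GJ| = 17.80 ✗.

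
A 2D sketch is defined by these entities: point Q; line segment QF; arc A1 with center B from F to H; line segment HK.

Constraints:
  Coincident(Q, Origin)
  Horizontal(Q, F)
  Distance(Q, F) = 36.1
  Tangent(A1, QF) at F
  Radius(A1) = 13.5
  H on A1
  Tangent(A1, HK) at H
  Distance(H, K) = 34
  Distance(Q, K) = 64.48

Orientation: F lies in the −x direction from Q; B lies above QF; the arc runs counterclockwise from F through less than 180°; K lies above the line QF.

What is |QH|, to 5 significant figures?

31.580

Checks: Q.y = 0.00, F.y = 0.00 ✓; |BH| = 13.50 ✓; ∠(BH, HK) = 90.00° ✓; |HK| = 34.00 ✓; |QK| = 64.48 ✓.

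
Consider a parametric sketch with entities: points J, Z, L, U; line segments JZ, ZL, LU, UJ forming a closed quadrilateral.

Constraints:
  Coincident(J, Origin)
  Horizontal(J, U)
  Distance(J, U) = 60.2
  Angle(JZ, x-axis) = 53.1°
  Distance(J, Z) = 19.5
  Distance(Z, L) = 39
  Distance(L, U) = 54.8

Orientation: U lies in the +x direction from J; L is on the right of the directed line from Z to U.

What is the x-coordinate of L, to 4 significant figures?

10.64

J is at the origin; J and U share the same y with |JU| = 60.2 and U in +x, so U = (60.2, 0). JZ runs at 53.1° with |JZ| = 19.5, so Z = (11.71, 15.59). L is determined by |ZL| = 39.0 and |LU| = 54.8 together: it lies at the intersection of circle(Z, 39.0) and circle(U, 54.8). With |ZU| = 50.94, the foot of the radical line on ZU is 10.92 from Z and the perpendicular offset is √(39.0² − 10.92²) = 37.44. Taking the right-of-ZU solution: L = (10.64, -23.39).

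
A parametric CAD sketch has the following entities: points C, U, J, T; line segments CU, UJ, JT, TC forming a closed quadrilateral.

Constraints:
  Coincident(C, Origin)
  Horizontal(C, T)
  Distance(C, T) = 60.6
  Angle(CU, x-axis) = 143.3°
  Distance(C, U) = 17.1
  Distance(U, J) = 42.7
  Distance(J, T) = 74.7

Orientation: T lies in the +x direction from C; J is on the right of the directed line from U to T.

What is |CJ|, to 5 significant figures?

32.681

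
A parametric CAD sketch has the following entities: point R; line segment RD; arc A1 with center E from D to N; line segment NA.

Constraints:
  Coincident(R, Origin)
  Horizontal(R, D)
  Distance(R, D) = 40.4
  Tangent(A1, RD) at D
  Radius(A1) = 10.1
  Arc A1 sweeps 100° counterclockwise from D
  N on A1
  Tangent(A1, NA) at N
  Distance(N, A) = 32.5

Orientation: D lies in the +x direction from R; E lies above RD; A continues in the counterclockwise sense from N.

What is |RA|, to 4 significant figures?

62.63

On A1, D sits at bearing -90° from E; a 100° counterclockwise sweep puts N at bearing 10°, so N = E + 10.1·(cos 10°, sin 10°) = (50.35, 11.85). Since A1 is tangent to NA there, EN ⟂ NA, so NA runs along (−sin 10°, cos 10°); with |NA| = 32.5, A = (44.70, 43.86). Then |RA| = |A − R| = 62.63.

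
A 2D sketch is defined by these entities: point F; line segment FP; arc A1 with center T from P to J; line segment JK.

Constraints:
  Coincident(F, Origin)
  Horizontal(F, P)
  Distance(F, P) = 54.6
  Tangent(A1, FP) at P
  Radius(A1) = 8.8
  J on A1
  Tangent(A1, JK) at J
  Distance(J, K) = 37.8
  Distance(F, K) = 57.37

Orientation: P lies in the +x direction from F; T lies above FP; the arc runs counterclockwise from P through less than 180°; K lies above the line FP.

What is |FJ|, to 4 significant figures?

63.05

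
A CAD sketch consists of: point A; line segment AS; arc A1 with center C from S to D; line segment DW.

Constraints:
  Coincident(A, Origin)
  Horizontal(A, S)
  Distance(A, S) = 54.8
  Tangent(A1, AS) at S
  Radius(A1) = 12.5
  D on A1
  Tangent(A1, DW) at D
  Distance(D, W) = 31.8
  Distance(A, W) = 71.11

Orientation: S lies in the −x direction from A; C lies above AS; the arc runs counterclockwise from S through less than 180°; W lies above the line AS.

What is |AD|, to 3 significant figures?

46.1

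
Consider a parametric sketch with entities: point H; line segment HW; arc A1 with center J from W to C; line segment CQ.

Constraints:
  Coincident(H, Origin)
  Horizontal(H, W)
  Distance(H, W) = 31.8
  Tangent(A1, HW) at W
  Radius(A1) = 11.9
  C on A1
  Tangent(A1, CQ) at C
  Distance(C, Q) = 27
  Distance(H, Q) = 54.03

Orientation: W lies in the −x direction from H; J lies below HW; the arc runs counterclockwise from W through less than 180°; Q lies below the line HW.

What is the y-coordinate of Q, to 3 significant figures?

-41.2

H is at the origin; HW is horizontal with |HW| = 31.8 and W on the −x side, so W = (-31.8, 0.00). A1 meets HW tangentially, so JW is at right angles to HW, so J = W + (0, -11.9) = (-31.8, -11.9). Since JC ⟂ CQ (tangency), |JQ| = √(11.9² + 27.0²) = 29.5 regardless of where C sits on A1. So Q lies on both circle(H, 54.03) and circle(J, 29.5); the below-HW intersection is Q = (-34.9, -41.2). C is the foot of the tangent from Q: C = (-43.1, -15.5).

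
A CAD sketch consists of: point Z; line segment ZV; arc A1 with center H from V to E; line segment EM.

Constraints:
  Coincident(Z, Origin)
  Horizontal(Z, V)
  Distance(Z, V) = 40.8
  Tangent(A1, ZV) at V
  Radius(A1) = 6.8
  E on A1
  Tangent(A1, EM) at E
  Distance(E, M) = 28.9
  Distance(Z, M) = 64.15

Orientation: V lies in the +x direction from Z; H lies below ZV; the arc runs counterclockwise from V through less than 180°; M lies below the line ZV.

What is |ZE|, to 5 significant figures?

37.515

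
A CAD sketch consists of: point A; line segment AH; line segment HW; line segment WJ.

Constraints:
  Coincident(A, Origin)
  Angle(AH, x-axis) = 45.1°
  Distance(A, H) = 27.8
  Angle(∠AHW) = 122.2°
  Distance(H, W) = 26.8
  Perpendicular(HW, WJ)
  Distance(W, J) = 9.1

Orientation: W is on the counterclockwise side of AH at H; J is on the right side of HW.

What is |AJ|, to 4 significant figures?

52.88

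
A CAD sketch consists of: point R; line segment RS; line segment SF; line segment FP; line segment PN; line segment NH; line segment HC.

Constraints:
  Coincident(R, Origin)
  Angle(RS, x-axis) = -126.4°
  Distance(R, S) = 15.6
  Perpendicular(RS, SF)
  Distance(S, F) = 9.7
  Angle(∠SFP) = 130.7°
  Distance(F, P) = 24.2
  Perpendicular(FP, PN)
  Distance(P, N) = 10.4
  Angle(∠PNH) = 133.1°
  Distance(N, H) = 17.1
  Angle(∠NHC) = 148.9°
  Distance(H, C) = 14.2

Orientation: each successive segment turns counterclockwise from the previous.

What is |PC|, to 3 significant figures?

36.4

R is at the origin; RS runs at -126.4° with length 15.6, so S = (-9.26, -12.6). RS is perpendicular to SF, so SF runs at -36.4°; with |SF| = 9.7, F = (-1.45, -18.3). ∠SFP = 130.7° gives FP at 12.9° from the x-axis; with |FP| = 24.2, P = (22.1, -12.9). FP ⟂ PN, so PN runs at 103°; with |PN| = 10.4, N = (19.8, -2.77). ∠PNH = 133.1° gives NH at 150° from the x-axis; with |NH| = 17.1, H = (5.04, 5.83). ∠NHC = 148.9° gives HC at -179° from the x-axis; with |HC| = 14.2, C = (-9.16, 5.61). Then |PC| = |C − P| = 36.4.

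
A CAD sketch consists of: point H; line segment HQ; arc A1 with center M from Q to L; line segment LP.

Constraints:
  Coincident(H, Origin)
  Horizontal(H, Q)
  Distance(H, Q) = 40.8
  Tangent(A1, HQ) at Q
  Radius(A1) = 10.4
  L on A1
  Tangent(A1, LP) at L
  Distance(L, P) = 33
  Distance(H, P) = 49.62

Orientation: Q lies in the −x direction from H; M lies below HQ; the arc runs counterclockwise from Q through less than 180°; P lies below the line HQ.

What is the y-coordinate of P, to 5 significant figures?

-41.925

H is at the origin; HQ is horizontal with |HQ| = 40.8 and Q on the −x side, so Q = (-40.800, 0.0000). The tangent condition forces MQ to be normal to HQ, so M = Q + (0, -10.4) = (-40.800, -10.400). Since ML ⟂ LP (tangency), |MP| = √(10.4² + 33.0²) = 34.600 regardless of where L sits on A1. So P lies on both circle(H, 49.62) and circle(M, 34.600); the below-HQ intersection is P = (-26.541, -41.925). L is the foot of the tangent from P: L = (-48.549, -17.336).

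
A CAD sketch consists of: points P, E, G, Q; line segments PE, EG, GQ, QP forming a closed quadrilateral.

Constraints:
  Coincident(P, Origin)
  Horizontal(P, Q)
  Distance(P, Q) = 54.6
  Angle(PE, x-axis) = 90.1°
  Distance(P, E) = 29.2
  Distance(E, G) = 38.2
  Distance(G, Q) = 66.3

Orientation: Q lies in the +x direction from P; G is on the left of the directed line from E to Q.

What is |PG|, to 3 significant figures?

63.6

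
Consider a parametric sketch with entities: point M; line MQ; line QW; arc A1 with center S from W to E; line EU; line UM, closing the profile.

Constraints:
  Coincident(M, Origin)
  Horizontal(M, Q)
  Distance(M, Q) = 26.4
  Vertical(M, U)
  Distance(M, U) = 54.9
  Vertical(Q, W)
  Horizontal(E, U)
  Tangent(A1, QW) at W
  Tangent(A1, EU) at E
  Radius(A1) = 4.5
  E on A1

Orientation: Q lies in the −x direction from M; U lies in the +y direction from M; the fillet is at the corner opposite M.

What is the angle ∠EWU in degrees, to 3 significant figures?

35.3°

The virtual corner opposite M is at (-26.4, 54.9). Tangency of A1 to QW means the radius SW is perpendicular to QW and A1 meets EU tangentially, so SE is at right angles to EU, with radius 4.5, so the center S sits 4.5 in from both sides at S = (-21.9, 50.4). That places the tangent points at W = (-26.4, 50.4) on QW and E = (-21.9, 54.9) on EU. Then cos ∠EWU = WE·WU / (|WE||WU|), giving 35.3°.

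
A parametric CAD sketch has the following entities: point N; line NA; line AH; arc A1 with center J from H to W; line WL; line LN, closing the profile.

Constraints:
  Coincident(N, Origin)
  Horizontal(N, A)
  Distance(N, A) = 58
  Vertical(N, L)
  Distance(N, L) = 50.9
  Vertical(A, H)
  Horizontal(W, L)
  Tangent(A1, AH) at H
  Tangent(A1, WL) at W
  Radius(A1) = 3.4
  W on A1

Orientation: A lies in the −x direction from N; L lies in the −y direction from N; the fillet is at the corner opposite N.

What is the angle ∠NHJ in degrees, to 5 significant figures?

39.316°

The virtual corner opposite N is at (-58.000, -50.900). Tangency of A1 to AH means the radius JH is perpendicular to AH and tangency of A1 to WL means the radius JW is perpendicular to WL, with radius 3.4, so the center J sits 3.4 in from both sides at J = (-54.600, -47.500). That places the tangent points at H = (-58.000, -47.500) on AH and W = (-54.600, -50.900) on WL. Then cos ∠NHJ = HN·HJ / (|HN||HJ|), giving 39.316°.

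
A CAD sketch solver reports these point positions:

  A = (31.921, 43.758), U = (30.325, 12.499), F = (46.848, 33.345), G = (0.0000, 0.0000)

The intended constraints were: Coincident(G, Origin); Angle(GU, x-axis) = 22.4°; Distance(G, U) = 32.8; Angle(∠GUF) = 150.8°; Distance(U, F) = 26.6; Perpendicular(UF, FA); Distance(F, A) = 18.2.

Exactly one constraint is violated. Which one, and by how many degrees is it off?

Perpendicular(UF, FA) — off by 3.50°.

G = (0.00, 0.00) ✓; GU at 22.40° ✓; |GU| = 32.80 ✓; ∠GUF = 150.8° ✓; |UF| = 26.60 ✓; ∠(UF, FA) = 93.50° ✗; |FA| = 18.20 ✓.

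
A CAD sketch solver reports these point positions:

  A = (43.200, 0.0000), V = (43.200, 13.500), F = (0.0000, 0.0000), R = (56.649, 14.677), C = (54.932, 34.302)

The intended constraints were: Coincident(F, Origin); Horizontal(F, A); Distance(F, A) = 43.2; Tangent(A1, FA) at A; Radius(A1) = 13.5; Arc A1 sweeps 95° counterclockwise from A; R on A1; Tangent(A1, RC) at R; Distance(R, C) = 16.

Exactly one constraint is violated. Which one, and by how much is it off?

Distance(R, C) = 16 — off by 3.70.

F = (0.00, 0.00) ✓; F.y = 0.00, A.y = 0.00 ✓; |FA| = 43.20 ✓; ∠(VA, AF) = 90.00° ✓; |VA| = 13.50 ✓; bearing(V→R) − bearing(V→A) = 95.00° ✓; |VR| = 13.50 ✓; ∠(VR, RC) = 90.00° ✓; |RC| = 19.70 ✗.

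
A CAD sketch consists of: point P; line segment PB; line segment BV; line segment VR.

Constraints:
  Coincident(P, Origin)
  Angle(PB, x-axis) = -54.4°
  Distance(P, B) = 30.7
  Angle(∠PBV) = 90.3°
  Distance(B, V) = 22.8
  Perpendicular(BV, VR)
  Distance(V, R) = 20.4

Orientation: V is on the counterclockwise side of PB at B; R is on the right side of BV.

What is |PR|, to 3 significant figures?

56.0

∠PBV = 90.3°, so BV runs at -54.4° + (180° − 90.3°) = 35.3° from the x-axis; with |BV| = 22.8, V = B + 22.8·(cos 35.3°, sin 35.3°) = (36.5, -11.8). BV is perpendicular to VR; with |VR| = 20.4 on the right of BV, R = V + 20.4·(0.578, -0.816) = (48.3, -28.4). Then |PR| = |R − P| = 56.0.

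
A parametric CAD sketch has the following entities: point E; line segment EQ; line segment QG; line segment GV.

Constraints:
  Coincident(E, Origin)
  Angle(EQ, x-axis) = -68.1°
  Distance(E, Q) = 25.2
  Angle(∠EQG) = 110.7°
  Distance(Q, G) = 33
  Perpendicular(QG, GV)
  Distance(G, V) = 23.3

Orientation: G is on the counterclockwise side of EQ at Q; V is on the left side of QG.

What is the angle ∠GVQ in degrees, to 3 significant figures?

54.8°

∠EQG = 110.7°, so QG runs at -68.1° + (180° − 110.7°) = 1.20° from the x-axis; with |QG| = 33.0, G = Q + 33.0·(cos 1.20°, sin 1.20°) = (42.4, -22.7). QG is perpendicular to GV; with |GV| = 23.3 on the left of QG, V = G + 23.3·(-0.0209, 1.00) = (41.9, 0.605). Then cos ∠GVQ = VG·VQ / (|VG||VQ|), giving 54.8°.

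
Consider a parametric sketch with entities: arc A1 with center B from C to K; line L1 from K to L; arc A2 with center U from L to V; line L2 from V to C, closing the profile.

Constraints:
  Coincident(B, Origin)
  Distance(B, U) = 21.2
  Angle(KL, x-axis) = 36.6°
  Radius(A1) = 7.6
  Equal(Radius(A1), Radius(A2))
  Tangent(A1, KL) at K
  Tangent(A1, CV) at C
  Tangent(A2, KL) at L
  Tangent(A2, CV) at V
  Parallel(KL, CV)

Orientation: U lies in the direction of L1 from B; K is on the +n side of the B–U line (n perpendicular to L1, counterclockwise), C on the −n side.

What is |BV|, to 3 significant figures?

22.5

Tangency of A1 to both parallel lines with radius 7.6 puts K and C at B ± 7.6·n: K = (-4.53, 6.10), C = (4.53, -6.10). Equal radii place L and V the same way about U: L = U + 7.6·n = (12.5, 18.7), V = U − 7.6·n = (21.6, 6.54). Then |BV| = |V − B| = 22.5.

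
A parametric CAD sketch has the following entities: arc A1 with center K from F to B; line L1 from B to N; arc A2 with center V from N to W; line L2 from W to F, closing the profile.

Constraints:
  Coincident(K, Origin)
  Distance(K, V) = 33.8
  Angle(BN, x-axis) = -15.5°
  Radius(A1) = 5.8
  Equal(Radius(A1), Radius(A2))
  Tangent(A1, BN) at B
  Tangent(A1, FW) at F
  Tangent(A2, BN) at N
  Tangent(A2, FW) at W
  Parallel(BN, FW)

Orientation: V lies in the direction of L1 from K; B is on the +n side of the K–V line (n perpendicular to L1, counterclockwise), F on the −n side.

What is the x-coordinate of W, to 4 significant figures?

31.02

The slot axis is L1's direction at -15.5°, so u = (cos -15.5°, sin -15.5°) = (0.9636, -0.2672) and n = (−sin -15.5°, cos -15.5°) = (0.2672, 0.9636). K is at the origin and V lies 33.8 along u from K, so V = 33.8·u = (32.57, -9.033). Tangency of A1 to both parallel lines with radius 5.8 puts B and F at K ± 5.8·n: B = (1.550, 5.589), F = (-1.550, -5.589). Equal radii place N and W the same way about V: N = V + 5.8·n = (34.12, -3.444), W = V − 5.8·n = (31.02, -14.62). So W.x = 31.02.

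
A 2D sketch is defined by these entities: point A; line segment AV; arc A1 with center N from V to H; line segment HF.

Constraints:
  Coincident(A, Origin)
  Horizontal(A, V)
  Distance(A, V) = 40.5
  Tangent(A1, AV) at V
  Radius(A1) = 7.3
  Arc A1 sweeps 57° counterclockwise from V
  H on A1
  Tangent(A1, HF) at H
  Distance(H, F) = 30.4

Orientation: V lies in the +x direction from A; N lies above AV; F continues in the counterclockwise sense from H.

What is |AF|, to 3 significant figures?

69.4

On A1, V sits at bearing -90° from N; a 57° counterclockwise sweep puts H at bearing -33°, so H = N + 7.3·(cos -33°, sin -33°) = (46.6, 3.32). Since A1 is tangent to HF there, NH ⟂ HF, so HF runs along (−sin -33°, cos -33°); with |HF| = 30.4, F = (63.2, 28.8). Then |AF| = |F − A| = 69.4.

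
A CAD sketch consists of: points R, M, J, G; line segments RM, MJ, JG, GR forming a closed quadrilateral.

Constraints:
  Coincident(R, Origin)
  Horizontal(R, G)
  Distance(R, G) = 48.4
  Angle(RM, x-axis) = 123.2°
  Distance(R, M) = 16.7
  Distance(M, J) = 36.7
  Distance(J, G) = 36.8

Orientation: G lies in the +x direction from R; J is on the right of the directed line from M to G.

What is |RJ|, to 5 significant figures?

20.212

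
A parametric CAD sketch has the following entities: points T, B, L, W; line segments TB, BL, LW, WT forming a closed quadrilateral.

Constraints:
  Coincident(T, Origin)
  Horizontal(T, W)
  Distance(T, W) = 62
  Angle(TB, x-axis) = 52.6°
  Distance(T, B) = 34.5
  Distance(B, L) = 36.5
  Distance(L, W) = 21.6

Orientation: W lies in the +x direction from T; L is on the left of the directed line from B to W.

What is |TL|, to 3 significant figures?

60.6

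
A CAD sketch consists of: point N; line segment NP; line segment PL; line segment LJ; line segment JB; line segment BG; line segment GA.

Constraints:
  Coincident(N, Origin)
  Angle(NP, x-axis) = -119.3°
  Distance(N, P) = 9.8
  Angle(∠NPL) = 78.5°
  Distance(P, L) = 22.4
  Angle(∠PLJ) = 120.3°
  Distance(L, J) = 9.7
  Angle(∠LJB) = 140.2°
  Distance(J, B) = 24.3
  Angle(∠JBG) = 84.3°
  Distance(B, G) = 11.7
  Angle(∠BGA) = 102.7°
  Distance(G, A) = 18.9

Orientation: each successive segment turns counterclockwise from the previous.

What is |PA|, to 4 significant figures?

16.50

∠JBG = 84.3° gives BG at 177.4° from the x-axis; with |BG| = 11.7, G = (15.57, 15.66). ∠BGA = 102.7° gives GA at -105.3° from the x-axis; with |GA| = 18.9, A = (10.58, -2.570). Then |PA| = |A − P| = 16.50.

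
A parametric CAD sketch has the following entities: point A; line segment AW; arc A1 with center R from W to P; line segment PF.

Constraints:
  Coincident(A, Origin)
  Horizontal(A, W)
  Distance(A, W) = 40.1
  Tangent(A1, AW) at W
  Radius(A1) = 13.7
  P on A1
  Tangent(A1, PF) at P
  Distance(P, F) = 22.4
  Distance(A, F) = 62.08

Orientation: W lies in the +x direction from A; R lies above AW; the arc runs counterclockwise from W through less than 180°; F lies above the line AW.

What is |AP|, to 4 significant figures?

56.01

A is at the origin; AW is horizontal with |AW| = 40.1 and W on the +x side, so W = (40.10, 0.000). A1 meets AW tangentially, so RW is at right angles to AW, so R = W + (0, 13.7) = (40.10, 13.70). Since RP ⟂ PF (tangency), |RF| = √(13.7² + 22.4²) = 26.26 regardless of where P sits on A1. So F lies on both circle(A, 62.08) and circle(R, 26.26); the above-AW intersection is F = (48.69, 38.51). P is the foot of the tangent from F: P = (53.48, 16.63).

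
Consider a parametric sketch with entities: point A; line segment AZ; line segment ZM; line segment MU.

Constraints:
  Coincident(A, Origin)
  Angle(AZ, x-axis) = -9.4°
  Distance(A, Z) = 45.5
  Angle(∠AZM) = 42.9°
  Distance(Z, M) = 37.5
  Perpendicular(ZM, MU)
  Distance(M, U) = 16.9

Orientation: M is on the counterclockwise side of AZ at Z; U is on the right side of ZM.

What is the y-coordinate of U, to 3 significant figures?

32.6

∠AZM = 42.9°, so ZM runs at -9.4° + (180° − 42.9°) = 128° from the x-axis; with |ZM| = 37.5, M = Z + 37.5·(cos 128°, sin 128°) = (22.0, 22.2). ZM is perpendicular to MU; with |MU| = 16.9 on the right of ZM, U = M + 16.9·(0.791, 0.612) = (35.3, 32.6). So U.y = 32.6.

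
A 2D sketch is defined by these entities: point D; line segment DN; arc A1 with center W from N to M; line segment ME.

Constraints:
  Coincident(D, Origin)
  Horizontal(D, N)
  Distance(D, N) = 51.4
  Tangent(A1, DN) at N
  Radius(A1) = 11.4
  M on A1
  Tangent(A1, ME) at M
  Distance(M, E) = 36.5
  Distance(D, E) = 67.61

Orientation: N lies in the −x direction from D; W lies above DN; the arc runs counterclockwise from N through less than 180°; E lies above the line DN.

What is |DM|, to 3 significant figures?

42.3

Checks: |WM| = 11.40 ✓; ∠(WM, ME) = 90.00° ✓; |ME| = 36.50 ✓; |DE| = 67.61 ✓.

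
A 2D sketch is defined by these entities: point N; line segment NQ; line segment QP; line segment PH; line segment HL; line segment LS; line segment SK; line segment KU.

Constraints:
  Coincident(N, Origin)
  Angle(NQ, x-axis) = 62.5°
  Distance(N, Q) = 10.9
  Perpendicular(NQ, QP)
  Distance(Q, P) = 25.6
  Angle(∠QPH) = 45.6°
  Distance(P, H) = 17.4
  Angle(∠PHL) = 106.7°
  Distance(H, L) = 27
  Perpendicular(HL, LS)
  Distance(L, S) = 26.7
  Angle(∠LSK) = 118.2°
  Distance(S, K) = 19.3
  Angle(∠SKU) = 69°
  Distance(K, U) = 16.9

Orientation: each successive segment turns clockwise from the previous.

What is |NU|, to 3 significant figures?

24.4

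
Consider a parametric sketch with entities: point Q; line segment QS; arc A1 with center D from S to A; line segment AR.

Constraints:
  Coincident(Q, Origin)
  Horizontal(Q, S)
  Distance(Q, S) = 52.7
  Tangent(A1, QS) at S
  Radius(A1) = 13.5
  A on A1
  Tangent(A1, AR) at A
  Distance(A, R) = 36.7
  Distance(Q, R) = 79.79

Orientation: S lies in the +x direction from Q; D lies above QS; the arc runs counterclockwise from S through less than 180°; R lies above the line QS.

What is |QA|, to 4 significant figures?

67.84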